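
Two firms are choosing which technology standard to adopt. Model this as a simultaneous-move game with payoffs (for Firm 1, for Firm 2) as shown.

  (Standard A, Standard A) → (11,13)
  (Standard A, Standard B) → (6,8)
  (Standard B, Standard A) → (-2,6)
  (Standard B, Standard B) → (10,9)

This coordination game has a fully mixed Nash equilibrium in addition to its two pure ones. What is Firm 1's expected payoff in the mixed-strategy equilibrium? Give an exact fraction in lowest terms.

122/17

Firm 2 mixes with probability q on Standard A, chosen so Firm 1 is indifferent: 11q + 6(1−q) = (-2)q + 10(1−q) gives q = 4/17.
Firm 1's expected payoff (from either row, since indifferent) is 11·4/17 + 6·13/17 = 122/17.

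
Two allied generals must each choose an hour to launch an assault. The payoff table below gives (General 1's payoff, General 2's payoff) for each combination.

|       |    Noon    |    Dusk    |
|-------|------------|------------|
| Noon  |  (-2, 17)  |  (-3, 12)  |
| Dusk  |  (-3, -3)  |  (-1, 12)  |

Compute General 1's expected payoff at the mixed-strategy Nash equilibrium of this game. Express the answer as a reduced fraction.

-7/3

General 2 mixes with probability q on Noon, chosen so General 1 is indifferent: (-2)q + (-3)(1−q) = (-3)q + (-1)(1−q) gives q = 2/3.
General 1's expected payoff (from either row, since indifferent) is (-2)·2/3 + (-3)·1/3 = -7/3.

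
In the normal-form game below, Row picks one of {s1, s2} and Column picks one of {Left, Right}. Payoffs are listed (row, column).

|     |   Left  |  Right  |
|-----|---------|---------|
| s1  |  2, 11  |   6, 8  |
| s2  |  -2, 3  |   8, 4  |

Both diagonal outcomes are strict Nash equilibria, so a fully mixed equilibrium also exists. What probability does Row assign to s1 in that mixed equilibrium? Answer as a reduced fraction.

1/4

Row's mix p on s1 must make Column indifferent between Left and Right.
Column's payoff from Left: 11p + 3(1−p). From Right: 8p + 4(1−p).
Set equal: 3p = 1(1−p) → p = 1/4.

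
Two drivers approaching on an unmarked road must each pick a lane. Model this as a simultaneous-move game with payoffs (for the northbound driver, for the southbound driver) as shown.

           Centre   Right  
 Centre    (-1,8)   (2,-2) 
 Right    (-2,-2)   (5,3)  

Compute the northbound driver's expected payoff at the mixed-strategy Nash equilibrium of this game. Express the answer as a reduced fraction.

-1/4

The southbound driver mixes with probability q on Centre, chosen so the northbound driver is indifferent: (-1)q + 2(1−q) = (-2)q + 5(1−q) gives q = 3/4.
The northbound driver's expected payoff (from either row, since indifferent) is (-1)·3/4 + 2·1/4 = -1/4.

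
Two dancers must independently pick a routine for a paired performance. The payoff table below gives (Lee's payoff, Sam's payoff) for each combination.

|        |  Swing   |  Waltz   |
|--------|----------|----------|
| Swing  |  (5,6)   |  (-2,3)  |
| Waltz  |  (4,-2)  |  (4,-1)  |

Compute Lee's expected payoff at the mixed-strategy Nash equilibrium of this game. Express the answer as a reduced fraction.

4

Sam mixes with probability q on Swing, chosen so Lee is indifferent: 5q + (-2)(1−q) = 4q + 4(1−q) gives q = 6/7.
Lee's expected payoff (from either row, since indifferent) is 5·6/7 + (-2)·1/7 = 4.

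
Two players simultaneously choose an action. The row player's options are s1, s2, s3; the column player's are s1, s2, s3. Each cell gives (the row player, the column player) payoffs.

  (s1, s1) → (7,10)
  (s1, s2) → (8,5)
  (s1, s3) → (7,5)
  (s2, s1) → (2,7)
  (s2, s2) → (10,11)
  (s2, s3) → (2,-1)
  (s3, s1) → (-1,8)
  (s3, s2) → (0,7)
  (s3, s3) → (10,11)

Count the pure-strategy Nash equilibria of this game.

Both s1: the row player gets 7 (best alternative 2); the column player gets 10 (best alternative 5). Neither deviates — NE.
Both s2: the row player gets 10 (best alternative 8); the column player gets 11 (best alternative 7). Neither deviates — NE.
Both s3: the row player gets 10 (best alternative 7); the column player gets 11 (best alternative 8). Neither deviates — NE.
(s3, s1) is not a NE: the row player would switch to s1 (7 > -1).
No other cell survives both best-response checks, so there are 3 pure NE.

3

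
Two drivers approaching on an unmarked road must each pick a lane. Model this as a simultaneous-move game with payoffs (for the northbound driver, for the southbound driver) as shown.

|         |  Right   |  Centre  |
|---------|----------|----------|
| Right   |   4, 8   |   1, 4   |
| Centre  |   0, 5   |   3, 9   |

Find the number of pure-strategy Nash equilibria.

2

Both Right: the northbound driver gets 4 (best alternative 0); the southbound driver gets 8 (best alternative 4). Neither deviates — NE.
Both Centre: the northbound driver gets 3 (best alternative 1); the southbound driver gets 9 (best alternative 5). Neither deviates — NE.
(Right, Centre) is not a NE: the northbound driver would switch to Centre (3 > 1).
No other cell survives both best-response checks, so there are 2 pure NE.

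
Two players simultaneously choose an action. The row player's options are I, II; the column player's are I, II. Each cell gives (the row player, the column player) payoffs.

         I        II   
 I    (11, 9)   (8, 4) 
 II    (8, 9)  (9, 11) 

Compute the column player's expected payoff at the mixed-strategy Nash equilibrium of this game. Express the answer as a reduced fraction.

The row player mixes with probability p on I, chosen so the column player is indifferent: 9p + 9(1−p) = 4p + 11(1−p) gives p = 2/7.
The column player's expected payoff is 9·2/7 + 9·5/7 = 9.

9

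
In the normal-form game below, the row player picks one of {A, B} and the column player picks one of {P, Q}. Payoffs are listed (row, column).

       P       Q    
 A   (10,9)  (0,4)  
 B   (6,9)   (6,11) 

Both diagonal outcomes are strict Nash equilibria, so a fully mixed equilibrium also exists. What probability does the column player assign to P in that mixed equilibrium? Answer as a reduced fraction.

The column player's mix q on P must make the row player indifferent between A and B.
The row player's payoff from A: 10q + 0(1−q). From B: 6q + 6(1−q).
Set equal: 4q = 6(1−q) → q = 6/10 = 3/5.

3/5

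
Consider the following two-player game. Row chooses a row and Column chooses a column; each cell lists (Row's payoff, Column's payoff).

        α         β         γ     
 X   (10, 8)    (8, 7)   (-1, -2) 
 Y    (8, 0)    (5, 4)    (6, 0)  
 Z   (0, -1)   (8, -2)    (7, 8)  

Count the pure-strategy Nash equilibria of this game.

2

(X, α): Row gets 10 (best alternative 8); Column gets 8 (best alternative 7). Neither deviates — NE.
(Z, γ): Row gets 7 (best alternative 6); Column gets 8 (best alternative -1). Neither deviates — NE.
(Y, β) is not a NE: Row would switch to X (8 > 5).
No other cell survives both best-response checks, so there are 2 pure NE.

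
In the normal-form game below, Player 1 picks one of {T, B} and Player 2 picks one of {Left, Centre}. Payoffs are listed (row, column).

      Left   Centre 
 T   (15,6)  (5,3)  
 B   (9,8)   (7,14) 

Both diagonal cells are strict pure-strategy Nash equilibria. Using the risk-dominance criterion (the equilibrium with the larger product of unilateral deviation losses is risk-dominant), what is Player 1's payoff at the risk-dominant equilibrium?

At (T, Left): Player 1 loses 15 − 9 = 6 by deviating; Player 2 loses 6 − 3 = 3. Product = 6·3 = 18.
At (B, Centre): Player 1 loses 7 − 5 = 2 by deviating; Player 2 loses 14 − 8 = 6. Product = 2·6 = 12.
18 > 12, so (T, Left) is risk-dominant. Player 1's payoff there is 15.

15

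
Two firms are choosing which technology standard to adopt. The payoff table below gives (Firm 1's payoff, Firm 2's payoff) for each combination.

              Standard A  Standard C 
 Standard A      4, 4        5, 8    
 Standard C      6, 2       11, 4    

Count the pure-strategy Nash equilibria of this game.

Both Standard C: Firm 1 gets 11 (best alternative 5); Firm 2 gets 4 (best alternative 2). Neither deviates — NE.
Both Standard A is not a NE: Firm 1 would switch to Standard C (6 > 4).
No other cell survives both best-response checks, so there is 1 pure NE.

1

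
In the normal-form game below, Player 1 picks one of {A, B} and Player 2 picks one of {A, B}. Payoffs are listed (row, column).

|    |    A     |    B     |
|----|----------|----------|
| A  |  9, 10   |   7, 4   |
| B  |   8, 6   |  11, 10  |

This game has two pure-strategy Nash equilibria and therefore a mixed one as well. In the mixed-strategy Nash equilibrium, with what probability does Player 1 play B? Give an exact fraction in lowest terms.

Player 1's mix p on A must make Player 2 indifferent between A and B.
Player 2's payoff from A: 10p + 6(1−p). From B: 4p + 10(1−p).
Set equal: 6p = 4(1−p) → p = 4/10 = 2/5.
Probability on B is 1 − 2/5 = 3/5.

3/5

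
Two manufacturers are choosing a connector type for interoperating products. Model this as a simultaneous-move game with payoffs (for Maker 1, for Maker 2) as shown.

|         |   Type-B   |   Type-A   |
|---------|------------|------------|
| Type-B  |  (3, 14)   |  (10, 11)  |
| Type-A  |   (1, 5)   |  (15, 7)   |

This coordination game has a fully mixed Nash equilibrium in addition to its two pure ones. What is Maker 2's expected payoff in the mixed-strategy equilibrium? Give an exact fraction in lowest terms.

43/5

Maker 1 mixes with probability p on Type-B, chosen so Maker 2 is indifferent: 14p + 5(1−p) = 11p + 7(1−p) gives p = 2/5.
Maker 2's expected payoff is 14·2/5 + 5·3/5 = 43/5.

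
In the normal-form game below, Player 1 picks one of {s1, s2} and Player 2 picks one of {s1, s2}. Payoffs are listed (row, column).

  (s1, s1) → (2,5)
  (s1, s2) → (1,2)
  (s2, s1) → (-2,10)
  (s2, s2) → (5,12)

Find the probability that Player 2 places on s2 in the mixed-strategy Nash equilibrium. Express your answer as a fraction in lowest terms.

Player 2's mix q on s1 must make Player 1 indifferent between s1 and s2.
Player 1's payoff from s1: 2q + 1(1−q). From s2: (-2)q + 5(1−q).
Set equal: 4q = 4(1−q) → q = 4/8 = 1/2.
Probability on s2 is 1 − 1/2 = 1/2.

1/2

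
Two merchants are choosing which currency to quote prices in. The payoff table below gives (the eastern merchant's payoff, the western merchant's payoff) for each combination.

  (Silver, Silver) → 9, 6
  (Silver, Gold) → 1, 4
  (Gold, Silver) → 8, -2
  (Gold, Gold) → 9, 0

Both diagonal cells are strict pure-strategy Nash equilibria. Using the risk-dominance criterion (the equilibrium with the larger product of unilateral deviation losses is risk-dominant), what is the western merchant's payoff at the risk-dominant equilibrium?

0

At both Silver: the eastern merchant loses 9 − 8 = 1 by deviating; the western merchant loses 6 − 4 = 2. Product = 1·2 = 2.
At both Gold: the eastern merchant loses 9 − 1 = 8 by deviating; the western merchant loses 0 − (-2) = 2. Product = 8·2 = 16.
16 > 2, so both Gold is risk-dominant. The western merchant's payoff there is 0.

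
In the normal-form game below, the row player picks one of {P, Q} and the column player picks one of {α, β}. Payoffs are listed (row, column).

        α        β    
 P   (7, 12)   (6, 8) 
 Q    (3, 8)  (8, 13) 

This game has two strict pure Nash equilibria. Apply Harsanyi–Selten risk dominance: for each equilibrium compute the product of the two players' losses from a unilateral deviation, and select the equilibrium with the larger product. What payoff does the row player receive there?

7

At (P, α): the row player loses 7 − 3 = 4 by deviating; the column player loses 12 − 8 = 4. Product = 4·4 = 16.
At (Q, β): the row player loses 8 − 6 = 2 by deviating; the column player loses 13 − 8 = 5. Product = 2·5 = 10.
16 > 10, so (P, α) is risk-dominant. The row player's payoff there is 7.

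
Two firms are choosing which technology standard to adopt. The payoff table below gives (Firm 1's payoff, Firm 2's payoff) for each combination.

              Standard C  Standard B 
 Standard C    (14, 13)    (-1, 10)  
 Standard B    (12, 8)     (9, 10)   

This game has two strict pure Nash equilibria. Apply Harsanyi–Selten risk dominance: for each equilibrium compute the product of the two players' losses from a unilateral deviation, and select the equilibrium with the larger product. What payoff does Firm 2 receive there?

10

At both Standard C: Firm 1 loses 14 − 12 = 2 by deviating; Firm 2 loses 13 − 10 = 3. Product = 2·3 = 6.
At both Standard B: Firm 1 loses 9 − (-1) = 10 by deviating; Firm 2 loses 10 − 8 = 2. Product = 10·2 = 20.
20 > 6, so both Standard B is risk-dominant. Firm 2's payoff there is 10.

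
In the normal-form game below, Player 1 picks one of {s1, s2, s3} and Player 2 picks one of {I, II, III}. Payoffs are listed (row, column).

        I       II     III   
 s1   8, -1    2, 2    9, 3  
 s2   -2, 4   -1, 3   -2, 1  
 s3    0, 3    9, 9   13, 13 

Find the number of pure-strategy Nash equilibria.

(s3, III): Player 1 gets 13 (best alternative 9); Player 2 gets 13 (best alternative 9). Neither deviates — NE.
(s2, II) is not a NE: Player 1 would switch to s3 (9 > -1).
No other cell survives both best-response checks, so there is 1 pure NE.

1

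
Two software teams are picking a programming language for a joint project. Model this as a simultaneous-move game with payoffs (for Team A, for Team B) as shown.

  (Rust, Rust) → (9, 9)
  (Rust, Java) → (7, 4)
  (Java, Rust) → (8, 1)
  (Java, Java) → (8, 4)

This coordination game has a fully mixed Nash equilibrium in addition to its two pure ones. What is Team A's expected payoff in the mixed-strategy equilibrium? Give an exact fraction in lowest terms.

Team B mixes with probability q on Rust, chosen so Team A is indifferent: 9q + 7(1−q) = 8q + 8(1−q) gives q = 1/2.
Team A's expected payoff (from either row, since indifferent) is 9·1/2 + 7·1/2 = 8.

8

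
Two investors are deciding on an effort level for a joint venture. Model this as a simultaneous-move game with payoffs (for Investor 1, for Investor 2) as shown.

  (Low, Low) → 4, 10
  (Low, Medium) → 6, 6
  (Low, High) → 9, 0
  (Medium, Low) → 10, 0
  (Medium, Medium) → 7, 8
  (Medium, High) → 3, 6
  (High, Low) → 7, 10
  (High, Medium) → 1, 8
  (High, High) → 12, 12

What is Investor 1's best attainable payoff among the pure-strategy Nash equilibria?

12

Both Medium is a pure NE (Investor 1: 7 ≥ 6; Investor 2: 8 ≥ 6). Investor 1 gets 7.
Both High is a pure NE (Investor 1: 12 ≥ 9; Investor 2: 12 ≥ 10). Investor 1 gets 12.
Every other cell has a profitable deviation for at least one player. Highest of {7, 12} is 12.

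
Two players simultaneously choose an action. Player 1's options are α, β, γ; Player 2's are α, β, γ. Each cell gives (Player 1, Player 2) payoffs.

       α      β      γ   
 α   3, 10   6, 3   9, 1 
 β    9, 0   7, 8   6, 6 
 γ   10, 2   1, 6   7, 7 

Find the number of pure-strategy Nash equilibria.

Both β: Player 1 gets 7 (best alternative 6); Player 2 gets 8 (best alternative 6). Neither deviates — NE.
Both α is not a NE: Player 1 would switch to γ (10 > 3).
No other cell survives both best-response checks, so there is 1 pure NE.

1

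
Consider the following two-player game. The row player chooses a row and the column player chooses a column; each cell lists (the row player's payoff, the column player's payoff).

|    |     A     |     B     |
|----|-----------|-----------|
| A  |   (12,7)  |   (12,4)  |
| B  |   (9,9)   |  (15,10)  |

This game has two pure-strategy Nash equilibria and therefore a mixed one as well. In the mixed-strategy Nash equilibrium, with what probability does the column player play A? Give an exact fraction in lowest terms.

The column player's mix q on A must make the row player indifferent between A and B.
The row player's payoff from A: 12q + 12(1−q). From B: 9q + 15(1−q).
Set equal: 3q = 3(1−q) → q = 3/6 = 1/2.

1/2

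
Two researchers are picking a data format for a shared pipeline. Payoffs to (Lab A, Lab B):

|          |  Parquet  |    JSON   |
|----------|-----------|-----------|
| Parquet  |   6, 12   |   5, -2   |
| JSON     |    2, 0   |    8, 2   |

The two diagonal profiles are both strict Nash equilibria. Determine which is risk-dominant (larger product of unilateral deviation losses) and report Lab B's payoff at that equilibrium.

At both Parquet: Lab A loses 6 − 2 = 4 by deviating; Lab B loses 12 − (-2) = 14. Product = 4·14 = 56.
At both JSON: Lab A loses 8 − 5 = 3 by deviating; Lab B loses 2 − 0 = 2. Product = 3·2 = 6.
56 > 6, so both Parquet is risk-dominant. Lab B's payoff there is 12.

12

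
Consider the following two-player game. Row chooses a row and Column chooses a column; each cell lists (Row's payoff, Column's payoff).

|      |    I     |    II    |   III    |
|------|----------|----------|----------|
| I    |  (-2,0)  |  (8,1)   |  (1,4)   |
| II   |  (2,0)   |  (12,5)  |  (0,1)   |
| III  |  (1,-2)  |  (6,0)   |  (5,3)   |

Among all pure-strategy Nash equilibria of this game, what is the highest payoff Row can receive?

Both II is a pure NE (Row: 12 ≥ 8; Column: 5 ≥ 1). Row gets 12.
Both III is a pure NE (Row: 5 ≥ 1; Column: 3 ≥ 0). Row gets 5.
Every other cell has a profitable deviation for at least one player. Highest of {12, 5} is 12.

12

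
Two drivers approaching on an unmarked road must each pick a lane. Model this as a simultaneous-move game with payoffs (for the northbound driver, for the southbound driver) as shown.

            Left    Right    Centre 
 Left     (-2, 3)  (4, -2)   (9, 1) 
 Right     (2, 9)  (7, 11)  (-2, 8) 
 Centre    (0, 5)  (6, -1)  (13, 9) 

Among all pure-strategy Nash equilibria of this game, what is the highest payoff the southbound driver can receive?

Both Right is a pure NE (the northbound driver: 7 ≥ 6; the southbound driver: 11 ≥ 9). The southbound driver gets 11.
Both Centre is a pure NE (the northbound driver: 13 ≥ 9; the southbound driver: 9 ≥ 5). The southbound driver gets 9.
Every other cell has a profitable deviation for at least one player. Highest of {11, 9} is 11.

11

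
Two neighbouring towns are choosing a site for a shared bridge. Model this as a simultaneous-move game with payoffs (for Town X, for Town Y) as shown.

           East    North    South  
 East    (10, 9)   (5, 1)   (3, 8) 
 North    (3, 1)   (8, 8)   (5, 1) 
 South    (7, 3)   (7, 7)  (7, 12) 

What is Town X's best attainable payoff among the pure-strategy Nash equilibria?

Both East is a pure NE (Town X: 10 ≥ 7; Town Y: 9 ≥ 8). Town X gets 10.
Both North is a pure NE (Town X: 8 ≥ 7; Town Y: 8 ≥ 1). Town X gets 8.
Both South is a pure NE (Town X: 7 ≥ 5; Town Y: 12 ≥ 7). Town X gets 7.
Every other cell has a profitable deviation for at least one player. Highest of {10, 8, 7} is 10.

10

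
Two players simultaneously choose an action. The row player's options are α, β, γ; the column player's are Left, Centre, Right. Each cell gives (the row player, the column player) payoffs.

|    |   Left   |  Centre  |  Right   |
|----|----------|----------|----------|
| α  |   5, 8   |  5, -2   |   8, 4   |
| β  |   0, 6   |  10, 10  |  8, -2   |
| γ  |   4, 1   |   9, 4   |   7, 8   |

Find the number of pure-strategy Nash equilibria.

2

(α, Left): the row player gets 5 (best alternative 4); the column player gets 8 (best alternative 4). Neither deviates — NE.
(β, Centre): the row player gets 10 (best alternative 9); the column player gets 10 (best alternative 6). Neither deviates — NE.
(γ, Right) is not a NE: the row player would switch to α (8 > 7).
No other cell survives both best-response checks, so there are 2 pure NE.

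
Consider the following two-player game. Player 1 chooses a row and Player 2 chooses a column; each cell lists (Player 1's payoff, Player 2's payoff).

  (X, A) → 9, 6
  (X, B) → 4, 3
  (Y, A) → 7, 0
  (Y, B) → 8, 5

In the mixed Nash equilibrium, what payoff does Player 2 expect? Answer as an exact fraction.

Player 1 mixes with probability p on X, chosen so Player 2 is indifferent: 6p + 0(1−p) = 3p + 5(1−p) gives p = 5/8.
Player 2's expected payoff is 6·5/8 + 0·3/8 = 15/4.

15/4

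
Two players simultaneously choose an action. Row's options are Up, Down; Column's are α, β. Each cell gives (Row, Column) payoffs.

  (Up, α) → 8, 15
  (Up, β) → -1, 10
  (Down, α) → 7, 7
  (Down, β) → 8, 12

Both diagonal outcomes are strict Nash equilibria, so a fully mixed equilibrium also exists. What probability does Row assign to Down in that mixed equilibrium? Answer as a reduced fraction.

Row's mix p on Up must make Column indifferent between α and β.
Column's payoff from α: 15p + 7(1−p). From β: 10p + 12(1−p).
Set equal: 5p = 5(1−p) → p = 5/10 = 1/2.
Probability on Down is 1 − 1/2 = 1/2.

1/2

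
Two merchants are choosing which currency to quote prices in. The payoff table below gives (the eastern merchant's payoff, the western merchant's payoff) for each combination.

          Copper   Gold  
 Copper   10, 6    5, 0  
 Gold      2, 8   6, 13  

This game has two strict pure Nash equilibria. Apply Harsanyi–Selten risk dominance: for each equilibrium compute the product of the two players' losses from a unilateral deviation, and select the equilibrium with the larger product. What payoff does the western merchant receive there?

At both Copper: the eastern merchant loses 10 − 2 = 8 by deviating; the western merchant loses 6 − 0 = 6. Product = 8·6 = 48.
At both Gold: the eastern merchant loses 6 − 5 = 1 by deviating; the western merchant loses 13 − 8 = 5. Product = 1·5 = 5.
48 > 5, so both Copper is risk-dominant. The western merchant's payoff there is 6.

6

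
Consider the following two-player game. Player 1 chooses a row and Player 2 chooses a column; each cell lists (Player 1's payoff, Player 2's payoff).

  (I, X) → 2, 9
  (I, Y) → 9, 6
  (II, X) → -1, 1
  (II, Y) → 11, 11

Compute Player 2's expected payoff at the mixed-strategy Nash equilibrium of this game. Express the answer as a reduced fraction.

Player 1 mixes with probability p on I, chosen so Player 2 is indifferent: 9p + 1(1−p) = 6p + 11(1−p) gives p = 10/13.
Player 2's expected payoff is 9·10/13 + 1·3/13 = 93/13.

93/13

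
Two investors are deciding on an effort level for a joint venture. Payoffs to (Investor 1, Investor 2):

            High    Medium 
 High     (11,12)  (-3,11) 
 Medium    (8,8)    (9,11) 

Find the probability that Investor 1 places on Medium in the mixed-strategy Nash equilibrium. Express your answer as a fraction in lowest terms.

Investor 1's mix p on High must make Investor 2 indifferent between High and Medium.
Investor 2's payoff from High: 12p + 8(1−p). From Medium: 11p + 11(1−p).
Set equal: 1p = 3(1−p) → p = 3/4.
Probability on Medium is 1 − 3/4 = 1/4.

1/4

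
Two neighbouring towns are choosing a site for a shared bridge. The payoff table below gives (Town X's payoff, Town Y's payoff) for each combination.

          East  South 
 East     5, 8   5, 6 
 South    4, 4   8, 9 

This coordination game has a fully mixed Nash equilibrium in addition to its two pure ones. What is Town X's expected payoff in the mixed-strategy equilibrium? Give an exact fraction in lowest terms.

5

Town Y mixes with probability q on East, chosen so Town X is indifferent: 5q + 5(1−q) = 4q + 8(1−q) gives q = 3/4.
Town X's expected payoff (from either row, since indifferent) is 5·3/4 + 5·1/4 = 5.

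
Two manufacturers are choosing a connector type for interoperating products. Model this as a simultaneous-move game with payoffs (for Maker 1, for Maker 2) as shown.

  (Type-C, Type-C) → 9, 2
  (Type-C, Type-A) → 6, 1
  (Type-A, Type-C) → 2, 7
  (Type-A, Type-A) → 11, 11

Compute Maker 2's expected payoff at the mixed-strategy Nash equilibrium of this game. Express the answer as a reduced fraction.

Maker 1 mixes with probability p on Type-C, chosen so Maker 2 is indifferent: 2p + 7(1−p) = 1p + 11(1−p) gives p = 4/5.
Maker 2's expected payoff is 2·4/5 + 7·1/5 = 3.

3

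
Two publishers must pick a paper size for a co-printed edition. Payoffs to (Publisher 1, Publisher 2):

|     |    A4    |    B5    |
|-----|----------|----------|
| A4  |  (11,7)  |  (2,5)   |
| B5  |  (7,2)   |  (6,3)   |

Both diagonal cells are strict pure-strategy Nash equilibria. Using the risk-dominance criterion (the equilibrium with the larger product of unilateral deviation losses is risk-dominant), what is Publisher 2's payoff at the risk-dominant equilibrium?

7

At both A4: Publisher 1 loses 11 − 7 = 4 by deviating; Publisher 2 loses 7 − 5 = 2. Product = 4·2 = 8.
At both B5: Publisher 1 loses 6 − 2 = 4 by deviating; Publisher 2 loses 3 − 2 = 1. Product = 4·1 = 4.
8 > 4, so both A4 is risk-dominant. Publisher 2's payoff there is 7.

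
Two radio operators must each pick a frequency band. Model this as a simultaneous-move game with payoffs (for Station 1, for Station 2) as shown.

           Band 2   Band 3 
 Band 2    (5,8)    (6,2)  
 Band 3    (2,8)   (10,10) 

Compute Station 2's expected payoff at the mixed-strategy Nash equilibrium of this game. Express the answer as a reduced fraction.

8

Station 1 mixes with probability p on Band 2, chosen so Station 2 is indifferent: 8p + 8(1−p) = 2p + 10(1−p) gives p = 1/4.
Station 2's expected payoff is 8·1/4 + 8·3/4 = 8.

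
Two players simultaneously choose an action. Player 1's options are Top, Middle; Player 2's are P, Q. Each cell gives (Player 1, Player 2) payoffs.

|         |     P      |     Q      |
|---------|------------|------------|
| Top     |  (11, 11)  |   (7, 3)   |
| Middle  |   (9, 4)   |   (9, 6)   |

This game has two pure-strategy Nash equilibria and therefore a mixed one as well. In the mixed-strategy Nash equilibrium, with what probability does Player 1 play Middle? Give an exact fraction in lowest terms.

Player 1's mix p on Top must make Player 2 indifferent between P and Q.
Player 2's payoff from P: 11p + 4(1−p). From Q: 3p + 6(1−p).
Set equal: 8p = 2(1−p) → p = 2/10 = 1/5.
Probability on Middle is 1 − 1/5 = 4/5.

4/5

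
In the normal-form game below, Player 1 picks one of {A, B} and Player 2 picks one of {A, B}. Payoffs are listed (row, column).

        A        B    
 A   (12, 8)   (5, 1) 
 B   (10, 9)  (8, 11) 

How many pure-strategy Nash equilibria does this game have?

2

Both A: Player 1 gets 12 (best alternative 10); Player 2 gets 8 (best alternative 1). Neither deviates — NE.
Both B: Player 1 gets 8 (best alternative 5); Player 2 gets 11 (best alternative 9). Neither deviates — NE.
(A, B) is not a NE: Player 1 would switch to B (8 > 5).
No other cell survives both best-response checks, so there are 2 pure NE.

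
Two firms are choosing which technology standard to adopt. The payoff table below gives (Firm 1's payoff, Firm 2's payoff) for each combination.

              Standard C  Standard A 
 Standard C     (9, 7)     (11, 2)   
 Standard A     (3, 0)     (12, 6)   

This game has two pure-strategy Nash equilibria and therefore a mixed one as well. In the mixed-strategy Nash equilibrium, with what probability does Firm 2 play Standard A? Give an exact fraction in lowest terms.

Firm 2's mix q on Standard C must make Firm 1 indifferent between Standard C and Standard A.
Firm 1's payoff from Standard C: 9q + 11(1−q). From Standard A: 3q + 12(1−q).
Set equal: 6q = 1(1−q) → q = 1/7.
Probability on Standard A is 1 − 1/7 = 6/7.

6/7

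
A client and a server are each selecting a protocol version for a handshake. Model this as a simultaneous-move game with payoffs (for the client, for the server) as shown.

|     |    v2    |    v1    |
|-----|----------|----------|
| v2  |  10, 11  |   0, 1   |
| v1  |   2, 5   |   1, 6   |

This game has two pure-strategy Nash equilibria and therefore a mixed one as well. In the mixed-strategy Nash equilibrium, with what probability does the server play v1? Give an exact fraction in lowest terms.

8/9

The server's mix q on v2 must make the client indifferent between v2 and v1.
The client's payoff from v2: 10q + 0(1−q). From v1: 2q + 1(1−q).
Set equal: 8q = 1(1−q) → q = 1/9.
Probability on v1 is 1 − 1/9 = 8/9.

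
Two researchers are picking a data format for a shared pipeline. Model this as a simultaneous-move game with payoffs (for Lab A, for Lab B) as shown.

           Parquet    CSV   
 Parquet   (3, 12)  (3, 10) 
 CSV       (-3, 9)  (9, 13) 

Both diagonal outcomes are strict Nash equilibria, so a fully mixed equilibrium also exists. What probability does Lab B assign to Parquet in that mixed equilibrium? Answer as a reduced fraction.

Lab B's mix q on Parquet must make Lab A indifferent between Parquet and CSV.
Lab A's payoff from Parquet: 3q + 3(1−q). From CSV: (-3)q + 9(1−q).
Set equal: 6q = 6(1−q) → q = 6/12 = 1/2.

1/2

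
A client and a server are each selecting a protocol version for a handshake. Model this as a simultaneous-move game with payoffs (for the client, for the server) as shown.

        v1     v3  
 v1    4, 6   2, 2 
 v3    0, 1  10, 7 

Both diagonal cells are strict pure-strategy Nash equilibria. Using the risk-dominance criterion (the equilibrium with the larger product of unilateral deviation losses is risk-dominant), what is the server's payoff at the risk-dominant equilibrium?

7

At both v1: the client loses 4 − 0 = 4 by deviating; the server loses 6 − 2 = 4. Product = 4·4 = 16.
At both v3: the client loses 10 − 2 = 8 by deviating; the server loses 7 − 1 = 6. Product = 8·6 = 48.
48 > 16, so both v3 is risk-dominant. The server's payoff there is 7.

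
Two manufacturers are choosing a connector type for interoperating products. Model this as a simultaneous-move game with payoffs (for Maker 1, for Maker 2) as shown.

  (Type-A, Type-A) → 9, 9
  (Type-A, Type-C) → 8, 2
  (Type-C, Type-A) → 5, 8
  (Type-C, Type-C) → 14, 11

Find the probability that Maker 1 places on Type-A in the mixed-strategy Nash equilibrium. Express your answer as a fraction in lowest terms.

Maker 1's mix p on Type-A must make Maker 2 indifferent between Type-A and Type-C.
Maker 2's payoff from Type-A: 9p + 8(1−p). From Type-C: 2p + 11(1−p).
Set equal: 7p = 3(1−p) → p = 3/10.

3/10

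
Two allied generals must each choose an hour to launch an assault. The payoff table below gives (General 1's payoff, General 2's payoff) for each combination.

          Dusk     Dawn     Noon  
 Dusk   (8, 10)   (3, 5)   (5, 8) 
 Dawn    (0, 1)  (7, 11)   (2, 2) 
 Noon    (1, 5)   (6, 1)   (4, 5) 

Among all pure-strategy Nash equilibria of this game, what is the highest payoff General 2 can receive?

Both Dusk is a pure NE (General 1: 8 ≥ 1; General 2: 10 ≥ 8). General 2 gets 10.
Both Dawn is a pure NE (General 1: 7 ≥ 6; General 2: 11 ≥ 2). General 2 gets 11.
Every other cell has a profitable deviation for at least one player. Highest of {10, 11} is 11.

11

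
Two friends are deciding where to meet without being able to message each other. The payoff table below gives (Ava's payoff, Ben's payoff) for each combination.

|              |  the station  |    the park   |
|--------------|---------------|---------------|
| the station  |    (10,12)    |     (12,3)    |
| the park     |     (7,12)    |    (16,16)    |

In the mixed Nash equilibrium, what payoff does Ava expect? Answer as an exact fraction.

76/7

Ben mixes with probability q on the station, chosen so Ava is indifferent: 10q + 12(1−q) = 7q + 16(1−q) gives q = 4/7.
Ava's expected payoff (from either row, since indifferent) is 10·4/7 + 12·3/7 = 76/7.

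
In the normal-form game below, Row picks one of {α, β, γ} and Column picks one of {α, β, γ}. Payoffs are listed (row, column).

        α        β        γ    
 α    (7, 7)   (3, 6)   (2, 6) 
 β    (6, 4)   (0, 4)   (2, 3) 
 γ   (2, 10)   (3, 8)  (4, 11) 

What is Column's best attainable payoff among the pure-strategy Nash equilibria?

Both α is a pure NE (Row: 7 ≥ 6; Column: 7 ≥ 6). Column gets 7.
Both γ is a pure NE (Row: 4 ≥ 2; Column: 11 ≥ 10). Column gets 11.
Every other cell has a profitable deviation for at least one player. Highest of {7, 11} is 11.

11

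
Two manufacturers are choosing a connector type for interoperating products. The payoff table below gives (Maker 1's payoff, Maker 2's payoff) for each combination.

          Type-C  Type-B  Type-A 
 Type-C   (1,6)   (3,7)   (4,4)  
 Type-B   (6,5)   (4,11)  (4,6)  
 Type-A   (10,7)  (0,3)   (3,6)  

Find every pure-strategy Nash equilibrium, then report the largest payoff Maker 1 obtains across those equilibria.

10

Both Type-B is a pure NE (Maker 1: 4 ≥ 3; Maker 2: 11 ≥ 6). Maker 1 gets 4.
(Type-A, Type-C) is a pure NE (Maker 1: 10 ≥ 6; Maker 2: 7 ≥ 6). Maker 1 gets 10.
Every other cell has a profitable deviation for at least one player. Highest of {4, 10} is 10.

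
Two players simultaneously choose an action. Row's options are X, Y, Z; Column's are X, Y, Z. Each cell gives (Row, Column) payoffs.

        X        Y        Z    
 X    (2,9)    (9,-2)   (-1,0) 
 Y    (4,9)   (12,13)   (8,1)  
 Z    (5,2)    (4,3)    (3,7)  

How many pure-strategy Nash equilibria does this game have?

1

Both Y: Row gets 12 (best alternative 9); Column gets 13 (best alternative 9). Neither deviates — NE.
Both X is not a NE: Row would switch to Z (5 > 2).
No other cell survives both best-response checks, so there is 1 pure NE.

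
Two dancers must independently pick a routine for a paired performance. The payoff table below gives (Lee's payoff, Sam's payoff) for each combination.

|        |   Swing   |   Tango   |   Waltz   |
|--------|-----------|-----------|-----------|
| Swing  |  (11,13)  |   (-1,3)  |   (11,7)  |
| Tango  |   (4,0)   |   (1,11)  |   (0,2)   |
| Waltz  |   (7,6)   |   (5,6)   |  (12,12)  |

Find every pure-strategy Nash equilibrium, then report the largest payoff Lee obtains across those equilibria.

Both Swing is a pure NE (Lee: 11 ≥ 7; Sam: 13 ≥ 7). Lee gets 11.
Both Waltz is a pure NE (Lee: 12 ≥ 11; Sam: 12 ≥ 6). Lee gets 12.
Every other cell has a profitable deviation for at least one player. Highest of {11, 12} is 12.

12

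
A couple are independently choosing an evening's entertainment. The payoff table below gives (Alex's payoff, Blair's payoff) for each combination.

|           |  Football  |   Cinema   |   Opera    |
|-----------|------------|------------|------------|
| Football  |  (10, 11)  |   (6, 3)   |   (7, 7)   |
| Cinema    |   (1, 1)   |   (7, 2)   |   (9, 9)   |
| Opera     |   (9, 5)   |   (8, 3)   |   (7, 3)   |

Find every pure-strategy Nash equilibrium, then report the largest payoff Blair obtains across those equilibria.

11

Both Football is a pure NE (Alex: 10 ≥ 9; Blair: 11 ≥ 7). Blair gets 11.
(Cinema, Opera) is a pure NE (Alex: 9 ≥ 7; Blair: 9 ≥ 2). Blair gets 9.
Every other cell has a profitable deviation for at least one player. Highest of {11, 9} is 11.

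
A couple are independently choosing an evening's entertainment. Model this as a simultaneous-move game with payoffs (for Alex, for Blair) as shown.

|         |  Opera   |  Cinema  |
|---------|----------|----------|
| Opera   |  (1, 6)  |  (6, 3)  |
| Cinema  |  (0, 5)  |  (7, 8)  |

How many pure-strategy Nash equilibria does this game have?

2

Both Opera: Alex gets 1 (best alternative 0); Blair gets 6 (best alternative 3). Neither deviates — NE.
Both Cinema: Alex gets 7 (best alternative 6); Blair gets 8 (best alternative 5). Neither deviates — NE.
(Opera, Cinema) is not a NE: Alex would switch to Cinema (7 > 6).
No other cell survives both best-response checks, so there are 2 pure NE.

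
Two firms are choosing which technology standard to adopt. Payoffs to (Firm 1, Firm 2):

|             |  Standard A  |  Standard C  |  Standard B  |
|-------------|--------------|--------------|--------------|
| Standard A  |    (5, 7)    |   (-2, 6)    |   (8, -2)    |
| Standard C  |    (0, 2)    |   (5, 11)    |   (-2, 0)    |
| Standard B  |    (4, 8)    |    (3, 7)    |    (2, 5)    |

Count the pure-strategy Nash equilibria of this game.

2

Both Standard A: Firm 1 gets 5 (best alternative 4); Firm 2 gets 7 (best alternative 6). Neither deviates — NE.
Both Standard C: Firm 1 gets 5 (best alternative 3); Firm 2 gets 11 (best alternative 2). Neither deviates — NE.
Both Standard B is not a NE: Firm 1 would switch to Standard A (8 > 2).
No other cell survives both best-response checks, so there are 2 pure NE.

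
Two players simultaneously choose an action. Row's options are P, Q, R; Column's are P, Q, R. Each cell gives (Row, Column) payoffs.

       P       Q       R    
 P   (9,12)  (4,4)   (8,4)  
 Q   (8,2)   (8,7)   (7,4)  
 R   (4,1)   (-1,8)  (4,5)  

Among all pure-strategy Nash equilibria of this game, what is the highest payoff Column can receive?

12

Both P is a pure NE (Row: 9 ≥ 8; Column: 12 ≥ 4). Column gets 12.
Both Q is a pure NE (Row: 8 ≥ 4; Column: 7 ≥ 4). Column gets 7.
Every other cell has a profitable deviation for at least one player. Highest of {12, 7} is 12.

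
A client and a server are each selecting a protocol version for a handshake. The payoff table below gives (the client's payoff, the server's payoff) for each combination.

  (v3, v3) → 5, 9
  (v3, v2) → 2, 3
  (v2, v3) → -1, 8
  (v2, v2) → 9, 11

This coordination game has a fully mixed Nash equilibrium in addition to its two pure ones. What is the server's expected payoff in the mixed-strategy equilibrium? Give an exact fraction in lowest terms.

The client mixes with probability p on v3, chosen so the server is indifferent: 9p + 8(1−p) = 3p + 11(1−p) gives p = 1/3.
The server's expected payoff is 9·1/3 + 8·2/3 = 25/3.

25/3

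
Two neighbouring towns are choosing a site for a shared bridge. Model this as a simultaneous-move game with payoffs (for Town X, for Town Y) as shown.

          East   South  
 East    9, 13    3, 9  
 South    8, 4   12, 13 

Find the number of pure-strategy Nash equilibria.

2

Both East: Town X gets 9 (best alternative 8); Town Y gets 13 (best alternative 9). Neither deviates — NE.
Both South: Town X gets 12 (best alternative 3); Town Y gets 13 (best alternative 4). Neither deviates — NE.
(East, South) is not a NE: Town X would switch to South (12 > 3).
No other cell survives both best-response checks, so there are 2 pure NE.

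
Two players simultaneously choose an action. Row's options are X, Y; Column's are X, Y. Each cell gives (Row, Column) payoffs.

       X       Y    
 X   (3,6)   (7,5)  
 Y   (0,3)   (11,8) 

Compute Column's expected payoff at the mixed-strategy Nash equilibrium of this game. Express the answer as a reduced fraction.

Row mixes with probability p on X, chosen so Column is indifferent: 6p + 3(1−p) = 5p + 8(1−p) gives p = 5/6.
Column's expected payoff is 6·5/6 + 3·1/6 = 11/2.

11/2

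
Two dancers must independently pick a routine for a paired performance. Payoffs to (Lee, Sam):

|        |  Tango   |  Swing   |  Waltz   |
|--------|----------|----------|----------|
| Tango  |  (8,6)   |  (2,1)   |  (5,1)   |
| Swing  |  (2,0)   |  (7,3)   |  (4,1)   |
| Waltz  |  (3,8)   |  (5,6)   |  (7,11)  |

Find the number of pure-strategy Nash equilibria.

Both Tango: Lee gets 8 (best alternative 3); Sam gets 6 (best alternative 1). Neither deviates — NE.
Both Swing: Lee gets 7 (best alternative 5); Sam gets 3 (best alternative 1). Neither deviates — NE.
Both Waltz: Lee gets 7 (best alternative 5); Sam gets 11 (best alternative 8). Neither deviates — NE.
(Tango, Waltz) is not a NE: Lee would switch to Waltz (7 > 5).
No other cell survives both best-response checks, so there are 3 pure NE.

3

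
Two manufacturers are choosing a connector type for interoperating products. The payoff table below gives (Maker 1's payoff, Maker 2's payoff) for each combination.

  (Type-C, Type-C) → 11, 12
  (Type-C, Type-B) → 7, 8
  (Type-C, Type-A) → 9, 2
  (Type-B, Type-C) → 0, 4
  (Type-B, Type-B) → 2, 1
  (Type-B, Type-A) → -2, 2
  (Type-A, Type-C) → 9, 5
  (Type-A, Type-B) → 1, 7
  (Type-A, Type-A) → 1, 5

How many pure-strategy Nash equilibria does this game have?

Both Type-C: Maker 1 gets 11 (best alternative 9); Maker 2 gets 12 (best alternative 8). Neither deviates — NE.
Both Type-A is not a NE: Maker 1 would switch to Type-C (9 > 1).
No other cell survives both best-response checks, so there is 1 pure NE.

1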